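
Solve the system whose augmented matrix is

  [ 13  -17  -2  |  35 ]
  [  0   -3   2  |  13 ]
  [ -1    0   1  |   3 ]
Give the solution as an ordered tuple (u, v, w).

(-4, -5, -1)

Multiply R1 by 1/13.
  [  1  -17/13  -2/13  |  35/13 ]
  [  0      -3      2  |     13 ]
  [ -1       0      1  |      3 ]
Add R1 to R3.
  [ 1  -17/13  -2/13  |  35/13 ]
  [ 0      -3      2  |     13 ]
  [ 0  -17/13  11/13  |  74/13 ]
Multiply R2 by -1/3.
  [ 1  -17/13  -2/13  |  35/13 ]
  [ 0       1   -2/3  |  -13/3 ]
  [ 0  -17/13  11/13  |  74/13 ]
Add 17/13 times R2 to R3.
  [ 1  -17/13  -2/13  |  35/13 ]
  [ 0       1   -2/3  |  -13/3 ]
  [ 0       0  -1/39  |   1/39 ]
Multiply R3 by -39.
  [ 1  -17/13  -2/13  |  35/13 ]
  [ 0       1   -2/3  |  -13/3 ]
  [ 0       0      1  |     -1 ]
Add 2/3 times R3 to R2.
  [ 1  -17/13  -2/13  |  35/13 ]
  [ 0       1      0  |     -5 ]
  [ 0       0      1  |     -1 ]
Add 2/13 times R3 to R1.
  [ 1  -17/13  0  |  33/13 ]
  [ 0       1  0  |     -5 ]
  [ 0       0  1  |     -1 ]
Add 17/13 times R2 to R1.
  [ 1  0  0  |  -4 ]
  [ 0  1  0  |  -5 ]
  [ 0  0  1  |  -1 ]
Reading off the last column: u = -4, v = -5, w = -1.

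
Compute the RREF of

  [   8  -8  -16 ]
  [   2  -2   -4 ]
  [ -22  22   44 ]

r1 ← 1/8·r1
  [   1  -1  -2 ]
  [   2  -2  -4 ]
  [ -22  22  44 ]
r2 ← r2 − 2·r1
  [   1  -1  -2 ]
  [   0   0   0 ]
  [ -22  22  44 ]
r3 ← r3 + 22·r1
  [ 1  -1  -2 ]
  [ 0   0   0 ]
  [ 0   0   0 ]

[[1, -1, -2], [0, 0, 0], [0, 0, 0]]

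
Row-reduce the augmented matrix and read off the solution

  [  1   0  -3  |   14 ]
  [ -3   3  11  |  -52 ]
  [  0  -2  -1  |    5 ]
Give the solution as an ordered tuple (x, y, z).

r2 → r2 + 3·r1
  [ 1   0  -3  |   14 ]
  [ 0   3   2  |  -10 ]
  [ 0  -2  -1  |    5 ]
r2 → 1/3·r2
  [ 1   0   -3  |     14 ]
  [ 0   1  2/3  |  -10/3 ]
  [ 0  -2   -1  |      5 ]
r3 → r3 + 2·r2
  [ 1  0   -3  |     14 ]
  [ 0  1  2/3  |  -10/3 ]
  [ 0  0  1/3  |   -5/3 ]
r3 → 3·r3
  [ 1  0   -3  |     14 ]
  [ 0  1  2/3  |  -10/3 ]
  [ 0  0    1  |     -5 ]
r2 → r2 − 2/3·r3
  [ 1  0  -3  |  14 ]
  [ 0  1   0  |   0 ]
  [ 0  0   1  |  -5 ]
r1 → r1 + 3·r3
  [ 1  0  0  |  -1 ]
  [ 0  1  0  |   0 ]
  [ 0  0  1  |  -5 ]
Reading off the last column: x = -1, y = 0, z = -5.

(-1, 0, -5)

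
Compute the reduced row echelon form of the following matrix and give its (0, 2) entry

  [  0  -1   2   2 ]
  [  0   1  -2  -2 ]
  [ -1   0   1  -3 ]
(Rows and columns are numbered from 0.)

ρ1 <=> ρ3
ρ1 -> -1·ρ1
ρ3 -> ρ3 + ρ2

-1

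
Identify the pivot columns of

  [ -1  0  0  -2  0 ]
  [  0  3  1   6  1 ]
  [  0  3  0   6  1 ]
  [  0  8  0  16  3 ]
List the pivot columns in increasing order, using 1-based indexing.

1, 2, 3, 5

r1 → -1·r1
  [ 1  0  0   2  0 ]
  [ 0  3  1   6  1 ]
  [ 0  3  0   6  1 ]
  [ 0  8  0  16  3 ]
r2 → 1/3·r2
  [ 1  0    0   2    0 ]
  [ 0  1  1/3   2  1/3 ]
  [ 0  3    0   6    1 ]
  [ 0  8    0  16    3 ]
r3 → r3 − 3·r2
  [ 1  0    0   2    0 ]
  [ 0  1  1/3   2  1/3 ]
  [ 0  0   -1   0    0 ]
  [ 0  8    0  16    3 ]
r4 → r4 − 8·r2
  [ 1  0     0  2    0 ]
  [ 0  1   1/3  2  1/3 ]
  [ 0  0    -1  0    0 ]
  [ 0  0  -8/3  0  1/3 ]
r3 → -1·r3
  [ 1  0     0  2    0 ]
  [ 0  1   1/3  2  1/3 ]
  [ 0  0     1  0    0 ]
  [ 0  0  -8/3  0  1/3 ]
r4 → r4 + 8/3·r3
  [ 1  0    0  2    0 ]
  [ 0  1  1/3  2  1/3 ]
  [ 0  0    1  0    0 ]
  [ 0  0    0  0  1/3 ]
r4 → 3·r4
  [ 1  0    0  2    0 ]
  [ 0  1  1/3  2  1/3 ]
  [ 0  0    1  0    0 ]
  [ 0  0    0  0    1 ]
r2 → r2 − 1/3·r4
  [ 1  0    0  2  0 ]
  [ 0  1  1/3  2  0 ]
  [ 0  0    1  0  0 ]
  [ 0  0    0  0  1 ]
r2 → r2 − 1/3·r3
  [ 1  0  0  2  0 ]
  [ 0  1  0  2  0 ]
  [ 0  0  1  0  0 ]
  [ 0  0  0  0  1 ]
Pivot columns are the columns containing a leading 1.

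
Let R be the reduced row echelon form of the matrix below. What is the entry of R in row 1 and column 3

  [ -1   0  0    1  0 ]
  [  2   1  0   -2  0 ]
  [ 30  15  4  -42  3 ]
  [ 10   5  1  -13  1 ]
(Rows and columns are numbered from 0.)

r1 → -1·r1
  [  1   0  0   -1  0 ]
  [  2   1  0   -2  0 ]
  [ 30  15  4  -42  3 ]
  [ 10   5  1  -13  1 ]
r2 → r2 − 2·r1
  [  1   0  0   -1  0 ]
  [  0   1  0    0  0 ]
  [ 30  15  4  -42  3 ]
  [ 10   5  1  -13  1 ]
r3 → r3 − 30·r1
  [  1   0  0   -1  0 ]
  [  0   1  0    0  0 ]
  [  0  15  4  -12  3 ]
  [ 10   5  1  -13  1 ]
r4 → r4 − 10·r1
  [ 1   0  0   -1  0 ]
  [ 0   1  0    0  0 ]
  [ 0  15  4  -12  3 ]
  [ 0   5  1   -3  1 ]
r3 → r3 − 15·r2
  [ 1  0  0   -1  0 ]
  [ 0  1  0    0  0 ]
  [ 0  0  4  -12  3 ]
  [ 0  5  1   -3  1 ]
r4 → r4 − 5·r2
  [ 1  0  0   -1  0 ]
  [ 0  1  0    0  0 ]
  [ 0  0  4  -12  3 ]
  [ 0  0  1   -3  1 ]
r3 → 1/4·r3
  [ 1  0  0  -1    0 ]
  [ 0  1  0   0    0 ]
  [ 0  0  1  -3  3/4 ]
  [ 0  0  1  -3    1 ]
r4 → r4 − r3
  [ 1  0  0  -1    0 ]
  [ 0  1  0   0    0 ]
  [ 0  0  1  -3  3/4 ]
  [ 0  0  0   0  1/4 ]
r4 → 4·r4
  [ 1  0  0  -1    0 ]
  [ 0  1  0   0    0 ]
  [ 0  0  1  -3  3/4 ]
  [ 0  0  0   0    1 ]
r3 → r3 − 3/4·r4
  [ 1  0  0  -1  0 ]
  [ 0  1  0   0  0 ]
  [ 0  0  1  -3  0 ]
  [ 0  0  0   0  1 ]

0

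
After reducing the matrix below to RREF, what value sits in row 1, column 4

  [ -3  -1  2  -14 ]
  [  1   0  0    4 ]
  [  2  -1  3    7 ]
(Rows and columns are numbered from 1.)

4

Multiply ρ1 by -1/3.
  [ 1  1/3  -2/3  14/3 ]
  [ 1    0     0     4 ]
  [ 2   -1     3     7 ]
Subtract ρ1 from ρ2.
  [ 1   1/3  -2/3  14/3 ]
  [ 0  -1/3   2/3  -2/3 ]
  [ 2    -1     3     7 ]
Subtract 2 times ρ1 from ρ3.
  [ 1   1/3  -2/3  14/3 ]
  [ 0  -1/3   2/3  -2/3 ]
  [ 0  -5/3  13/3  -7/3 ]
Multiply ρ2 by -3.
  [ 1   1/3  -2/3  14/3 ]
  [ 0     1    -2     2 ]
  [ 0  -5/3  13/3  -7/3 ]
Add 5/3 times ρ2 to ρ3.
  [ 1  1/3  -2/3  14/3 ]
  [ 0    1    -2     2 ]
  [ 0    0     1     1 ]
Add 2 times ρ3 to ρ2.
  [ 1  1/3  -2/3  14/3 ]
  [ 0    1     0     4 ]
  [ 0    0     1     1 ]
Add 2/3 times ρ3 to ρ1.
  [ 1  1/3  0  16/3 ]
  [ 0    1  0     4 ]
  [ 0    0  1     1 ]
Subtract 1/3 times ρ2 from ρ1.
  [ 1  0  0  4 ]
  [ 0  1  0  4 ]
  [ 0  0  1  1 ]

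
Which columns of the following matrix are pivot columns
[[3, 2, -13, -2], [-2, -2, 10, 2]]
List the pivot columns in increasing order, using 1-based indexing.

r1 -> 1/3·r1
  [  1  2/3  -13/3  -2/3 ]
  [ -2   -2     10     2 ]
r2 -> r2 + 2·r1
  [ 1   2/3  -13/3  -2/3 ]
  [ 0  -2/3    4/3   2/3 ]
r2 -> -3/2·r2
  [ 1  2/3  -13/3  -2/3 ]
  [ 0    1     -2    -1 ]
r1 -> r1 − 2/3·r2
  [ 1  0  -3   0 ]
  [ 0  1  -2  -1 ]
Pivot columns are the columns containing a leading 1.

1, 2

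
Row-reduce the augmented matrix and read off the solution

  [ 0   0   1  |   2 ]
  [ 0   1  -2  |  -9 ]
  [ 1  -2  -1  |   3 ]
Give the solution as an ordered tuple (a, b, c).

(-5, -5, 2)

Swap r1 and r3.
  [ 1  -2  -1  |   3 ]
  [ 0   1  -2  |  -9 ]
  [ 0   0   1  |   2 ]
Add 2 times r3 to r2.
  [ 1  -2  -1  |   3 ]
  [ 0   1   0  |  -5 ]
  [ 0   0   1  |   2 ]
Add r3 to r1.
  [ 1  -2  0  |   5 ]
  [ 0   1  0  |  -5 ]
  [ 0   0  1  |   2 ]
Add 2 times r2 to r1.
  [ 1  0  0  |  -5 ]
  [ 0  1  0  |  -5 ]
  [ 0  0  1  |   2 ]
Reading off the last column: a = -5, b = -5, c = 2.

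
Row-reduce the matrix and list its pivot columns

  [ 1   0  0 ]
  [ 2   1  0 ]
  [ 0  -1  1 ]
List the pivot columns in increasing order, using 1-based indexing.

1, 2, 3

ρ2 → ρ2 − 2·ρ1
  [ 1   0  0 ]
  [ 0   1  0 ]
  [ 0  -1  1 ]
ρ3 → ρ3 + ρ2
  [ 1  0  0 ]
  [ 0  1  0 ]
  [ 0  0  1 ]
Pivot columns are the columns containing a leading 1.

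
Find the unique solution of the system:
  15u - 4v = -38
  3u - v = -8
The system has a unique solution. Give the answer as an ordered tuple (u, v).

Form the augmented matrix and row-reduce:
  [ 15  -4  |  -38 ]
  [  3  -1  |   -8 ]
Multiply R1 by 1/15.
  [ 1  -4/15  |  -38/15 ]
  [ 3     -1  |      -8 ]
Subtract 3 times R1 from R2.
  [ 1  -4/15  |  -38/15 ]
  [ 0   -1/5  |    -2/5 ]
Multiply R2 by -5.
  [ 1  -4/15  |  -38/15 ]
  [ 0      1  |       2 ]
Add 4/15 times R2 to R1.
  [ 1  0  |  -2 ]
  [ 0  1  |   2 ]
Reading off the last column: u = -2, v = 2.

(-2, 2)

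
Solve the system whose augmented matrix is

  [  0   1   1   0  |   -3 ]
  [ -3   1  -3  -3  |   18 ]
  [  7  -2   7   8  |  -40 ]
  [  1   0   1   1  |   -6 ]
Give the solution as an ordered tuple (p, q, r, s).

Swap ρ1 and ρ2.
  [ -3   1  -3  -3  |   18 ]
  [  0   1   1   0  |   -3 ]
  [  7  -2   7   8  |  -40 ]
  [  1   0   1   1  |   -6 ]
Multiply ρ1 by -1/3.
  [ 1  -1/3  1  1  |   -6 ]
  [ 0     1  1  0  |   -3 ]
  [ 7    -2  7  8  |  -40 ]
  [ 1     0  1  1  |   -6 ]
Subtract 7 times ρ1 from ρ3.
  [ 1  -1/3  1  1  |  -6 ]
  [ 0     1  1  0  |  -3 ]
  [ 0   1/3  0  1  |   2 ]
  [ 1     0  1  1  |  -6 ]
Subtract ρ1 from ρ4.
  [ 1  -1/3  1  1  |  -6 ]
  [ 0     1  1  0  |  -3 ]
  [ 0   1/3  0  1  |   2 ]
  [ 0   1/3  0  0  |   0 ]
Subtract 1/3 times ρ2 from ρ3.
  [ 1  -1/3     1  1  |  -6 ]
  [ 0     1     1  0  |  -3 ]
  [ 0     0  -1/3  1  |   3 ]
  [ 0   1/3     0  0  |   0 ]
Subtract 1/3 times ρ2 from ρ4.
  [ 1  -1/3     1  1  |  -6 ]
  [ 0     1     1  0  |  -3 ]
  [ 0     0  -1/3  1  |   3 ]
  [ 0     0  -1/3  0  |   1 ]
Multiply ρ3 by -3.
  [ 1  -1/3     1   1  |  -6 ]
  [ 0     1     1   0  |  -3 ]
  [ 0     0     1  -3  |  -9 ]
  [ 0     0  -1/3   0  |   1 ]
Add 1/3 times ρ3 to ρ4.
  [ 1  -1/3  1   1  |  -6 ]
  [ 0     1  1   0  |  -3 ]
  [ 0     0  1  -3  |  -9 ]
  [ 0     0  0  -1  |  -2 ]
Multiply ρ4 by -1.
  [ 1  -1/3  1   1  |  -6 ]
  [ 0     1  1   0  |  -3 ]
  [ 0     0  1  -3  |  -9 ]
  [ 0     0  0   1  |   2 ]
Add 3 times ρ4 to ρ3.
  [ 1  -1/3  1  1  |  -6 ]
  [ 0     1  1  0  |  -3 ]
  [ 0     0  1  0  |  -3 ]
  [ 0     0  0  1  |   2 ]
Subtract ρ4 from ρ1.
  [ 1  -1/3  1  0  |  -8 ]
  [ 0     1  1  0  |  -3 ]
  [ 0     0  1  0  |  -3 ]
  [ 0     0  0  1  |   2 ]
Subtract ρ3 from ρ2.
  [ 1  -1/3  1  0  |  -8 ]
  [ 0     1  0  0  |   0 ]
  [ 0     0  1  0  |  -3 ]
  [ 0     0  0  1  |   2 ]
Subtract ρ3 from ρ1.
  [ 1  -1/3  0  0  |  -5 ]
  [ 0     1  0  0  |   0 ]
  [ 0     0  1  0  |  -3 ]
  [ 0     0  0  1  |   2 ]
Add 1/3 times ρ2 to ρ1.
  [ 1  0  0  0  |  -5 ]
  [ 0  1  0  0  |   0 ]
  [ 0  0  1  0  |  -3 ]
  [ 0  0  0  1  |   2 ]
Reading off the last column: p = -5, q = 0, r = -3, s = 2.

(-5, 0, -3, 2)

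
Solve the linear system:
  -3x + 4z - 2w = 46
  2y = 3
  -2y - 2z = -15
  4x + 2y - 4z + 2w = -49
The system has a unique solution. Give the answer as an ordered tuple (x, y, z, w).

(-6, 3/2, 6, -2)

Form the augmented matrix and row-reduce:
  [ -3   0   4  -2  |   46 ]
  [  0   2   0   0  |    3 ]
  [  0  -2  -2   0  |  -15 ]
  [  4   2  -4   2  |  -49 ]
Multiply ρ1 by -1/3.
  [ 1   0  -4/3  2/3  |  -46/3 ]
  [ 0   2     0    0  |      3 ]
  [ 0  -2    -2    0  |    -15 ]
  [ 4   2    -4    2  |    -49 ]
Subtract 4 times ρ1 from ρ4.
  [ 1   0  -4/3   2/3  |  -46/3 ]
  [ 0   2     0     0  |      3 ]
  [ 0  -2    -2     0  |    -15 ]
  [ 0   2   4/3  -2/3  |   37/3 ]
Multiply ρ2 by 1/2.
  [ 1   0  -4/3   2/3  |  -46/3 ]
  [ 0   1     0     0  |    3/2 ]
  [ 0  -2    -2     0  |    -15 ]
  [ 0   2   4/3  -2/3  |   37/3 ]
Add 2 times ρ2 to ρ3.
  [ 1  0  -4/3   2/3  |  -46/3 ]
  [ 0  1     0     0  |    3/2 ]
  [ 0  0    -2     0  |    -12 ]
  [ 0  2   4/3  -2/3  |   37/3 ]
Subtract 2 times ρ2 from ρ4.
  [ 1  0  -4/3   2/3  |  -46/3 ]
  [ 0  1     0     0  |    3/2 ]
  [ 0  0    -2     0  |    -12 ]
  [ 0  0   4/3  -2/3  |   28/3 ]
Multiply ρ3 by -1/2.
  [ 1  0  -4/3   2/3  |  -46/3 ]
  [ 0  1     0     0  |    3/2 ]
  [ 0  0     1     0  |      6 ]
  [ 0  0   4/3  -2/3  |   28/3 ]
Subtract 4/3 times ρ3 from ρ4.
  [ 1  0  -4/3   2/3  |  -46/3 ]
  [ 0  1     0     0  |    3/2 ]
  [ 0  0     1     0  |      6 ]
  [ 0  0     0  -2/3  |    4/3 ]
Multiply ρ4 by -3/2.
  [ 1  0  -4/3  2/3  |  -46/3 ]
  [ 0  1     0    0  |    3/2 ]
  [ 0  0     1    0  |      6 ]
  [ 0  0     0    1  |     -2 ]
Subtract 2/3 times ρ4 from ρ1.
  [ 1  0  -4/3  0  |  -14 ]
  [ 0  1     0  0  |  3/2 ]
  [ 0  0     1  0  |    6 ]
  [ 0  0     0  1  |   -2 ]
Add 4/3 times ρ3 to ρ1.
  [ 1  0  0  0  |   -6 ]
  [ 0  1  0  0  |  3/2 ]
  [ 0  0  1  0  |    6 ]
  [ 0  0  0  1  |   -2 ]
Reading off the last column: x = -6, y = 3/2, z = 6, w = -2.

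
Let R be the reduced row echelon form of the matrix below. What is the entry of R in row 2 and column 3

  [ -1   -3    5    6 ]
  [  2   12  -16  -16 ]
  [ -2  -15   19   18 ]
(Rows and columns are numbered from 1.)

-1

Multiply r1 by -1.
  [  1    3   -5   -6 ]
  [  2   12  -16  -16 ]
  [ -2  -15   19   18 ]
Subtract 2 times r1 from r2.
  [  1    3  -5  -6 ]
  [  0    6  -6  -4 ]
  [ -2  -15  19  18 ]
Add 2 times r1 to r3.
  [ 1   3  -5  -6 ]
  [ 0   6  -6  -4 ]
  [ 0  -9   9   6 ]
Multiply r2 by 1/6.
  [ 1   3  -5    -6 ]
  [ 0   1  -1  -2/3 ]
  [ 0  -9   9     6 ]
Add 9 times r2 to r3.
  [ 1  3  -5    -6 ]
  [ 0  1  -1  -2/3 ]
  [ 0  0   0     0 ]
Subtract 3 times r2 from r1.
  [ 1  0  -2    -4 ]
  [ 0  1  -1  -2/3 ]
  [ 0  0   0     0 ]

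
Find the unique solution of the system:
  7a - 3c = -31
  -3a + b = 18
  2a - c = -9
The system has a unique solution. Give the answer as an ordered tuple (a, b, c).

Form the augmented matrix and row-reduce:
  [  7  0  -3  |  -31 ]
  [ -3  1   0  |   18 ]
  [  2  0  -1  |   -9 ]
R1 ← 1/7·R1
R2 ← R2 + 3·R1
R3 ← R3 − 2·R1
R3 ← -7·R3
R2 ← R2 + 9/7·R3
R1 ← R1 + 3/7·R3
Reading off the last column: a = -4, b = 6, c = 1.

(-4, 6, 1)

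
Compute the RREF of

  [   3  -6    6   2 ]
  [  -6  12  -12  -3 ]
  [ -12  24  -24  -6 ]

[[1, -2, 2, 0], [0, 0, 0, 1], [0, 0, 0, 0]]

r1 ← 1/3·r1
r2 ← r2 + 6·r1
r3 ← r3 + 12·r1
r3 ← r3 − 2·r2
r1 ← r1 − 2/3·r2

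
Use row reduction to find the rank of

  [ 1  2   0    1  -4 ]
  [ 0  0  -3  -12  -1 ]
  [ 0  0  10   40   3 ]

Multiply R2 by -1/3.
  [ 1  2   0   1   -4 ]
  [ 0  0   1   4  1/3 ]
  [ 0  0  10  40    3 ]
Subtract 10 times R2 from R3.
  [ 1  2  0  1    -4 ]
  [ 0  0  1  4   1/3 ]
  [ 0  0  0  0  -1/3 ]
Multiply R3 by -3.
  [ 1  2  0  1   -4 ]
  [ 0  0  1  4  1/3 ]
  [ 0  0  0  0    1 ]
Subtract 1/3 times R3 from R2.
  [ 1  2  0  1  -4 ]
  [ 0  0  1  4   0 ]
  [ 0  0  0  0   1 ]
Add 4 times R3 to R1.
  [ 1  2  0  1  0 ]
  [ 0  0  1  4  0 ]
  [ 0  0  0  0  1 ]
The reduced form has 3 nonzero rows.

rank = 3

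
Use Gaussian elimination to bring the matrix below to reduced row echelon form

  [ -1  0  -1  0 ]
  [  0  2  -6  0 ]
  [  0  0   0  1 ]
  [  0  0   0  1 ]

[[1, 0, 1, 0], [0, 1, -3, 0], [0, 0, 0, 1], [0, 0, 0, 0]]

R1 -> -1·R1
  [ 1  0   1  0 ]
  [ 0  2  -6  0 ]
  [ 0  0   0  1 ]
  [ 0  0   0  1 ]
R2 -> 1/2·R2
  [ 1  0   1  0 ]
  [ 0  1  -3  0 ]
  [ 0  0   0  1 ]
  [ 0  0   0  1 ]
R4 -> R4 − R3
  [ 1  0   1  0 ]
  [ 0  1  -3  0 ]
  [ 0  0   0  1 ]
  [ 0  0   0  0 ]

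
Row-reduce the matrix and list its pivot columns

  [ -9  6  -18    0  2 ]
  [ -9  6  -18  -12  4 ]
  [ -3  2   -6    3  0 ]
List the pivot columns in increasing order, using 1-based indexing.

R1 -> -1/9·R1
R2 -> R2 + 9·R1
R3 -> R3 + 3·R1
R2 -> -1/12·R2
R3 -> R3 − 3·R2
R3 -> -6·R3
R2 -> R2 + 1/6·R3
R1 -> R1 + 2/9·R3
Pivot columns are the columns containing a leading 1.

1, 4, 5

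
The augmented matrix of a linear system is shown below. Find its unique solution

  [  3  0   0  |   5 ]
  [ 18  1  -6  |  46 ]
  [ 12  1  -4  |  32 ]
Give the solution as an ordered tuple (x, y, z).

(5/3, 4, -2)

Multiply R1 by 1/3.
  [  1  0   0  |  5/3 ]
  [ 18  1  -6  |   46 ]
  [ 12  1  -4  |   32 ]
Subtract 18 times R1 from R2.
  [  1  0   0  |  5/3 ]
  [  0  1  -6  |   16 ]
  [ 12  1  -4  |   32 ]
Subtract 12 times R1 from R3.
  [ 1  0   0  |  5/3 ]
  [ 0  1  -6  |   16 ]
  [ 0  1  -4  |   12 ]
Subtract R2 from R3.
  [ 1  0   0  |  5/3 ]
  [ 0  1  -6  |   16 ]
  [ 0  0   2  |   -4 ]
Multiply R3 by 1/2.
  [ 1  0   0  |  5/3 ]
  [ 0  1  -6  |   16 ]
  [ 0  0   1  |   -2 ]
Add 6 times R3 to R2.
  [ 1  0  0  |  5/3 ]
  [ 0  1  0  |    4 ]
  [ 0  0  1  |   -2 ]
Reading off the last column: x = 5/3, y = 4, z = -2.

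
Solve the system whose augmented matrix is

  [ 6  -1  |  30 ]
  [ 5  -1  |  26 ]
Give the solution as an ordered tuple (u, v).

(4, -6)

r1 → 1/6·r1
  [ 1  -1/6  |   5 ]
  [ 5    -1  |  26 ]
r2 → r2 − 5·r1
  [ 1  -1/6  |  5 ]
  [ 0  -1/6  |  1 ]
r2 → -6·r2
  [ 1  -1/6  |   5 ]
  [ 0     1  |  -6 ]
r1 → r1 + 1/6·r2
  [ 1  0  |   4 ]
  [ 0  1  |  -6 ]
Reading off the last column: u = 4, v = -6.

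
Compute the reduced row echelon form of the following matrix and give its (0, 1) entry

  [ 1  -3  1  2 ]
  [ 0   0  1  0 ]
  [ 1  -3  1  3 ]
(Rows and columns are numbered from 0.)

-3

R3 -> R3 − R1
  [ 1  -3  1  2 ]
  [ 0   0  1  0 ]
  [ 0   0  0  1 ]
R1 -> R1 − 2·R3
  [ 1  -3  1  0 ]
  [ 0   0  1  0 ]
  [ 0   0  0  1 ]
R1 -> R1 − R2
  [ 1  -3  0  0 ]
  [ 0   0  1  0 ]
  [ 0   0  0  1 ]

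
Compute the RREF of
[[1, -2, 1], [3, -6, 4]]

r2 ← r2 − 3·r1
  [ 1  -2  1 ]
  [ 0   0  1 ]
r1 ← r1 − r2
  [ 1  -2  0 ]
  [ 0   0  1 ]

[[1, -2, 0], [0, 0, 1]]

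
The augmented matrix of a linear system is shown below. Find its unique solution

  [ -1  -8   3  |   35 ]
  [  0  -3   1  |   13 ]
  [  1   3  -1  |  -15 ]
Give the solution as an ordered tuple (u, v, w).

(-2, -6, -5)

R1 → -1·R1
  [ 1   8  -3  |  -35 ]
  [ 0  -3   1  |   13 ]
  [ 1   3  -1  |  -15 ]
R3 → R3 − R1
  [ 1   8  -3  |  -35 ]
  [ 0  -3   1  |   13 ]
  [ 0  -5   2  |   20 ]
R2 → -1/3·R2
  [ 1   8    -3  |    -35 ]
  [ 0   1  -1/3  |  -13/3 ]
  [ 0  -5     2  |     20 ]
R3 → R3 + 5·R2
  [ 1  8    -3  |    -35 ]
  [ 0  1  -1/3  |  -13/3 ]
  [ 0  0   1/3  |   -5/3 ]
R3 → 3·R3
  [ 1  8    -3  |    -35 ]
  [ 0  1  -1/3  |  -13/3 ]
  [ 0  0     1  |     -5 ]
R2 → R2 + 1/3·R3
  [ 1  8  -3  |  -35 ]
  [ 0  1   0  |   -6 ]
  [ 0  0   1  |   -5 ]
R1 → R1 + 3·R3
  [ 1  8  0  |  -50 ]
  [ 0  1  0  |   -6 ]
  [ 0  0  1  |   -5 ]
R1 → R1 − 8·R2
  [ 1  0  0  |  -2 ]
  [ 0  1  0  |  -6 ]
  [ 0  0  1  |  -5 ]
Reading off the last column: u = -2, v = -6, w = -5.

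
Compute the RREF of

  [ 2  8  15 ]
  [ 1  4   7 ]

[[1, 4, 0], [0, 0, 1]]

R1 := 1/2·R1
  [ 1  4  15/2 ]
  [ 1  4     7 ]
R2 := R2 − R1
  [ 1  4  15/2 ]
  [ 0  0  -1/2 ]
R2 := -2·R2
  [ 1  4  15/2 ]
  [ 0  0     1 ]
R1 := R1 − 15/2·R2
  [ 1  4  0 ]
  [ 0  0  1 ]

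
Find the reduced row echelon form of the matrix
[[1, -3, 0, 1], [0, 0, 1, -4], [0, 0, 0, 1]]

r2 ← r2 + 4·r3
  [ 1  -3  0  1 ]
  [ 0   0  1  0 ]
  [ 0   0  0  1 ]
r1 ← r1 − r3
  [ 1  -3  0  0 ]
  [ 0   0  1  0 ]
  [ 0   0  0  1 ]

[[1, -3, 0, 0], [0, 0, 1, 0], [0, 0, 0, 1]]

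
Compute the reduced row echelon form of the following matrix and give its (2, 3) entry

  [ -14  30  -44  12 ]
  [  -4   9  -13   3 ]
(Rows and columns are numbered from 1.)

R1 := -1/14·R1
  [  1  -15/7  22/7  -6/7 ]
  [ -4      9   -13     3 ]
R2 := R2 + 4·R1
  [ 1  -15/7  22/7  -6/7 ]
  [ 0    3/7  -3/7  -3/7 ]
R2 := 7/3·R2
  [ 1  -15/7  22/7  -6/7 ]
  [ 0      1    -1    -1 ]
R1 := R1 + 15/7·R2
  [ 1  0   1  -3 ]
  [ 0  1  -1  -1 ]

-1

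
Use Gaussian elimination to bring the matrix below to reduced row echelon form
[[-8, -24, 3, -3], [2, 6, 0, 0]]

R1 -> -1/8·R1
  [ 1  3  -3/8  3/8 ]
  [ 2  6     0    0 ]
R2 -> R2 − 2·R1
  [ 1  3  -3/8   3/8 ]
  [ 0  0   3/4  -3/4 ]
R2 -> 4/3·R2
  [ 1  3  -3/8  3/8 ]
  [ 0  0     1   -1 ]
R1 -> R1 + 3/8·R2
  [ 1  3  0   0 ]
  [ 0  0  1  -1 ]

[[1, 3, 0, 0], [0, 0, 1, -1]]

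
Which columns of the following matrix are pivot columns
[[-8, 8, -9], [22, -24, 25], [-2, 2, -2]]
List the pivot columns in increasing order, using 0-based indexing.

Multiply R1 by -1/8.
Subtract 22 times R1 from R2.
Add 2 times R1 to R3.
Multiply R2 by -1/2.
Multiply R3 by 4.
Add 1/8 times R3 to R2.
Subtract 9/8 times R3 from R1.
Add R2 to R1.
Pivot columns are the columns containing a leading 1.

0, 1, 2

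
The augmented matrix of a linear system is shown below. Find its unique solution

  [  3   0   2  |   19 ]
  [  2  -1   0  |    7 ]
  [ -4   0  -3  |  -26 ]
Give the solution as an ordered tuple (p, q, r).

(5, 3, 2)

R1 -> 1/3·R1
  [  1   0  2/3  |  19/3 ]
  [  2  -1    0  |     7 ]
  [ -4   0   -3  |   -26 ]
R2 -> R2 − 2·R1
  [  1   0   2/3  |   19/3 ]
  [  0  -1  -4/3  |  -17/3 ]
  [ -4   0    -3  |    -26 ]
R3 -> R3 + 4·R1
  [ 1   0   2/3  |   19/3 ]
  [ 0  -1  -4/3  |  -17/3 ]
  [ 0   0  -1/3  |   -2/3 ]
R2 -> -1·R2
  [ 1  0   2/3  |  19/3 ]
  [ 0  1   4/3  |  17/3 ]
  [ 0  0  -1/3  |  -2/3 ]
R3 -> -3·R3
  [ 1  0  2/3  |  19/3 ]
  [ 0  1  4/3  |  17/3 ]
  [ 0  0    1  |     2 ]
R2 -> R2 − 4/3·R3
  [ 1  0  2/3  |  19/3 ]
  [ 0  1    0  |     3 ]
  [ 0  0    1  |     2 ]
R1 -> R1 − 2/3·R3
  [ 1  0  0  |  5 ]
  [ 0  1  0  |  3 ]
  [ 0  0  1  |  2 ]
Reading off the last column: p = 5, q = 3, r = 2.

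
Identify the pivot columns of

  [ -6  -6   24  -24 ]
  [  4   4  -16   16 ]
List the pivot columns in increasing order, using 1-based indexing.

R1 → -1/6·R1
  [ 1  1   -4   4 ]
  [ 4  4  -16  16 ]
R2 → R2 − 4·R1
  [ 1  1  -4  4 ]
  [ 0  0   0  0 ]
Pivot columns are the columns containing a leading 1.

1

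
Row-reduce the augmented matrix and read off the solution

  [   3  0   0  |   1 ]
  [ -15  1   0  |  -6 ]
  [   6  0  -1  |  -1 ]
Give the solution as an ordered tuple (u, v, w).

r1 ← 1/3·r1
  [   1  0   0  |  1/3 ]
  [ -15  1   0  |   -6 ]
  [   6  0  -1  |   -1 ]
r2 ← r2 + 15·r1
  [ 1  0   0  |  1/3 ]
  [ 0  1   0  |   -1 ]
  [ 6  0  -1  |   -1 ]
r3 ← r3 − 6·r1
  [ 1  0   0  |  1/3 ]
  [ 0  1   0  |   -1 ]
  [ 0  0  -1  |   -3 ]
r3 ← -1·r3
  [ 1  0  0  |  1/3 ]
  [ 0  1  0  |   -1 ]
  [ 0  0  1  |    3 ]
Reading off the last column: u = 1/3, v = -1, w = 3.

(1/3, -1, 3)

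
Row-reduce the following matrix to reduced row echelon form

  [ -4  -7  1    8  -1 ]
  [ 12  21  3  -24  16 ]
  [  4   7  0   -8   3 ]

[[1, 7/4, 0, -2, 0], [0, 0, 1, 0, 0], [0, 0, 0, 0, 1]]

ρ1 ← -1/4·ρ1
  [  1  7/4  -1/4   -2  1/4 ]
  [ 12   21     3  -24   16 ]
  [  4    7     0   -8    3 ]
ρ2 ← ρ2 − 12·ρ1
  [ 1  7/4  -1/4  -2  1/4 ]
  [ 0    0     6   0   13 ]
  [ 4    7     0  -8    3 ]
ρ3 ← ρ3 − 4·ρ1
  [ 1  7/4  -1/4  -2  1/4 ]
  [ 0    0     6   0   13 ]
  [ 0    0     1   0    2 ]
ρ2 ← 1/6·ρ2
  [ 1  7/4  -1/4  -2   1/4 ]
  [ 0    0     1   0  13/6 ]
  [ 0    0     1   0     2 ]
ρ3 ← ρ3 − ρ2
  [ 1  7/4  -1/4  -2   1/4 ]
  [ 0    0     1   0  13/6 ]
  [ 0    0     0   0  -1/6 ]
ρ3 ← -6·ρ3
  [ 1  7/4  -1/4  -2   1/4 ]
  [ 0    0     1   0  13/6 ]
  [ 0    0     0   0     1 ]
ρ2 ← ρ2 − 13/6·ρ3
  [ 1  7/4  -1/4  -2  1/4 ]
  [ 0    0     1   0    0 ]
  [ 0    0     0   0    1 ]
ρ1 ← ρ1 − 1/4·ρ3
  [ 1  7/4  -1/4  -2  0 ]
  [ 0    0     1   0  0 ]
  [ 0    0     0   0  1 ]
ρ1 ← ρ1 + 1/4·ρ2
  [ 1  7/4  0  -2  0 ]
  [ 0    0  1   0  0 ]
  [ 0    0  0   0  1 ]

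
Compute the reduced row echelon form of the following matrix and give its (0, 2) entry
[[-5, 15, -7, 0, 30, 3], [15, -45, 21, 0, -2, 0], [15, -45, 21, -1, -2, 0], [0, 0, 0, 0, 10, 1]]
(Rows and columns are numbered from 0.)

Multiply ρ1 by -1/5.
  [  1   -3  7/5   0  -6  -3/5 ]
  [ 15  -45   21   0  -2     0 ]
  [ 15  -45   21  -1  -2     0 ]
  [  0    0    0   0  10     1 ]
Subtract 15 times ρ1 from ρ2.
  [  1   -3  7/5   0  -6  -3/5 ]
  [  0    0    0   0  88     9 ]
  [ 15  -45   21  -1  -2     0 ]
  [  0    0    0   0  10     1 ]
Subtract 15 times ρ1 from ρ3.
  [ 1  -3  7/5   0  -6  -3/5 ]
  [ 0   0    0   0  88     9 ]
  [ 0   0    0  -1  88     9 ]
  [ 0   0    0   0  10     1 ]
Swap ρ2 and ρ3.
  [ 1  -3  7/5   0  -6  -3/5 ]
  [ 0   0    0  -1  88     9 ]
  [ 0   0    0   0  88     9 ]
  [ 0   0    0   0  10     1 ]
Multiply ρ2 by -1.
  [ 1  -3  7/5  0   -6  -3/5 ]
  [ 0   0    0  1  -88    -9 ]
  [ 0   0    0  0   88     9 ]
  [ 0   0    0  0   10     1 ]
Multiply ρ3 by 1/88.
  [ 1  -3  7/5  0   -6  -3/5 ]
  [ 0   0    0  1  -88    -9 ]
  [ 0   0    0  0    1  9/88 ]
  [ 0   0    0  0   10     1 ]
Subtract 10 times ρ3 from ρ4.
  [ 1  -3  7/5  0   -6   -3/5 ]
  [ 0   0    0  1  -88     -9 ]
  [ 0   0    0  0    1   9/88 ]
  [ 0   0    0  0    0  -1/44 ]
Multiply ρ4 by -44.
  [ 1  -3  7/5  0   -6  -3/5 ]
  [ 0   0    0  1  -88    -9 ]
  [ 0   0    0  0    1  9/88 ]
  [ 0   0    0  0    0     1 ]
Subtract 9/88 times ρ4 from ρ3.
  [ 1  -3  7/5  0   -6  -3/5 ]
  [ 0   0    0  1  -88    -9 ]
  [ 0   0    0  0    1     0 ]
  [ 0   0    0  0    0     1 ]
Add 9 times ρ4 to ρ2.
  [ 1  -3  7/5  0   -6  -3/5 ]
  [ 0   0    0  1  -88     0 ]
  [ 0   0    0  0    1     0 ]
  [ 0   0    0  0    0     1 ]
Add 3/5 times ρ4 to ρ1.
  [ 1  -3  7/5  0   -6  0 ]
  [ 0   0    0  1  -88  0 ]
  [ 0   0    0  0    1  0 ]
  [ 0   0    0  0    0  1 ]
Add 88 times ρ3 to ρ2.
  [ 1  -3  7/5  0  -6  0 ]
  [ 0   0    0  1   0  0 ]
  [ 0   0    0  0   1  0 ]
  [ 0   0    0  0   0  1 ]
Add 6 times ρ3 to ρ1.
  [ 1  -3  7/5  0  0  0 ]
  [ 0   0    0  1  0  0 ]
  [ 0   0    0  0  1  0 ]
  [ 0   0    0  0  0  1 ]

7/5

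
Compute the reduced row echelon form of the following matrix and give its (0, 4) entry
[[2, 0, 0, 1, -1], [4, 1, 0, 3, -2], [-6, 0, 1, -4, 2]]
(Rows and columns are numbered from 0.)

-1/2

R1 ← 1/2·R1
  [  1  0  0  1/2  -1/2 ]
  [  4  1  0    3    -2 ]
  [ -6  0  1   -4     2 ]
R2 ← R2 − 4·R1
  [  1  0  0  1/2  -1/2 ]
  [  0  1  0    1     0 ]
  [ -6  0  1   -4     2 ]
R3 ← R3 + 6·R1
  [ 1  0  0  1/2  -1/2 ]
  [ 0  1  0    1     0 ]
  [ 0  0  1   -1    -1 ]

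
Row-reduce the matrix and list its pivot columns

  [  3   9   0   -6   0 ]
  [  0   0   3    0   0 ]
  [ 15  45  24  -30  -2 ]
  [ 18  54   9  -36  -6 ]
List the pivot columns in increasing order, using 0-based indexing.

0, 2, 4

R1 -> 1/3·R1
R3 -> R3 − 15·R1
R4 -> R4 − 18·R1
R2 -> 1/3·R2
R3 -> R3 − 24·R2
R4 -> R4 − 9·R2
R3 -> -1/2·R3
R4 -> R4 + 6·R3
Pivot columns are the columns containing a leading 1.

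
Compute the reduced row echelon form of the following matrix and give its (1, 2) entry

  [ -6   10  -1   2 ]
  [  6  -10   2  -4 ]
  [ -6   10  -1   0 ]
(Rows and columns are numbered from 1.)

-5/3

R1 := -1/6·R1
  [  1  -5/3  1/6  -1/3 ]
  [  6   -10    2    -4 ]
  [ -6    10   -1     0 ]
R2 := R2 − 6·R1
  [  1  -5/3  1/6  -1/3 ]
  [  0     0    1    -2 ]
  [ -6    10   -1     0 ]
R3 := R3 + 6·R1
  [ 1  -5/3  1/6  -1/3 ]
  [ 0     0    1    -2 ]
  [ 0     0    0    -2 ]
R3 := -1/2·R3
  [ 1  -5/3  1/6  -1/3 ]
  [ 0     0    1    -2 ]
  [ 0     0    0     1 ]
R2 := R2 + 2·R3
  [ 1  -5/3  1/6  -1/3 ]
  [ 0     0    1     0 ]
  [ 0     0    0     1 ]
R1 := R1 + 1/3·R3
  [ 1  -5/3  1/6  0 ]
  [ 0     0    1  0 ]
  [ 0     0    0  1 ]
R1 := R1 − 1/6·R2
  [ 1  -5/3  0  0 ]
  [ 0     0  1  0 ]
  [ 0     0  0  1 ]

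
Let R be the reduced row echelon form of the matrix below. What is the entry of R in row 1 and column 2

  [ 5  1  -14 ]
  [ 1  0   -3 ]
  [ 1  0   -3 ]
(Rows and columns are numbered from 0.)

ρ1 → 1/5·ρ1
  [ 1  1/5  -14/5 ]
  [ 1    0     -3 ]
  [ 1    0     -3 ]
ρ2 → ρ2 − ρ1
  [ 1   1/5  -14/5 ]
  [ 0  -1/5   -1/5 ]
  [ 1     0     -3 ]
ρ3 → ρ3 − ρ1
  [ 1   1/5  -14/5 ]
  [ 0  -1/5   -1/5 ]
  [ 0  -1/5   -1/5 ]
ρ2 → -5·ρ2
  [ 1   1/5  -14/5 ]
  [ 0     1      1 ]
  [ 0  -1/5   -1/5 ]
ρ3 → ρ3 + 1/5·ρ2
  [ 1  1/5  -14/5 ]
  [ 0    1      1 ]
  [ 0    0      0 ]
ρ1 → ρ1 − 1/5·ρ2
  [ 1  0  -3 ]
  [ 0  1   1 ]
  [ 0  0   0 ]

1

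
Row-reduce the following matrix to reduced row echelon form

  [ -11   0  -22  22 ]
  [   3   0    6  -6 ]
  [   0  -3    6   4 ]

[[1, 0, 2, -2], [0, 1, -2, -4/3], [0, 0, 0, 0]]

R1 → -1/11·R1
R2 → R2 − 3·R1
R2 <=> R3
R2 → -1/3·R2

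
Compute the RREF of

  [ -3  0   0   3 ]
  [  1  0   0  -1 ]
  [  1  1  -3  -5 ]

R1 ← -1/3·R1
  [ 1  0   0  -1 ]
  [ 1  0   0  -1 ]
  [ 1  1  -3  -5 ]
R2 ← R2 − R1
  [ 1  0   0  -1 ]
  [ 0  0   0   0 ]
  [ 1  1  -3  -5 ]
R3 ← R3 − R1
  [ 1  0   0  -1 ]
  [ 0  0   0   0 ]
  [ 0  1  -3  -4 ]
R2 <-> R3
  [ 1  0   0  -1 ]
  [ 0  1  -3  -4 ]
  [ 0  0   0   0 ]

[[1, 0, 0, -1], [0, 1, -3, -4], [0, 0, 0, 0]]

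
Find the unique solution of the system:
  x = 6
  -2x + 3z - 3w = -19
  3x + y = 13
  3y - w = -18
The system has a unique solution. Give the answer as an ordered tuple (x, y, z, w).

(6, -5, 2/3, 3)

Form the augmented matrix and row-reduce:
  [  1  0  0   0  |    6 ]
  [ -2  0  3  -3  |  -19 ]
  [  3  1  0   0  |   13 ]
  [  0  3  0  -1  |  -18 ]
r2 → r2 + 2·r1
  [ 1  0  0   0  |    6 ]
  [ 0  0  3  -3  |   -7 ]
  [ 3  1  0   0  |   13 ]
  [ 0  3  0  -1  |  -18 ]
r3 → r3 − 3·r1
  [ 1  0  0   0  |    6 ]
  [ 0  0  3  -3  |   -7 ]
  [ 0  1  0   0  |   -5 ]
  [ 0  3  0  -1  |  -18 ]
r2 <=> r3
  [ 1  0  0   0  |    6 ]
  [ 0  1  0   0  |   -5 ]
  [ 0  0  3  -3  |   -7 ]
  [ 0  3  0  -1  |  -18 ]
r4 → r4 − 3·r2
  [ 1  0  0   0  |   6 ]
  [ 0  1  0   0  |  -5 ]
  [ 0  0  3  -3  |  -7 ]
  [ 0  0  0  -1  |  -3 ]
r3 → 1/3·r3
  [ 1  0  0   0  |     6 ]
  [ 0  1  0   0  |    -5 ]
  [ 0  0  1  -1  |  -7/3 ]
  [ 0  0  0  -1  |    -3 ]
r4 → -1·r4
  [ 1  0  0   0  |     6 ]
  [ 0  1  0   0  |    -5 ]
  [ 0  0  1  -1  |  -7/3 ]
  [ 0  0  0   1  |     3 ]
r3 → r3 + r4
  [ 1  0  0  0  |    6 ]
  [ 0  1  0  0  |   -5 ]
  [ 0  0  1  0  |  2/3 ]
  [ 0  0  0  1  |    3 ]
Reading off the last column: x = 6, y = -5, z = 2/3, w = 3.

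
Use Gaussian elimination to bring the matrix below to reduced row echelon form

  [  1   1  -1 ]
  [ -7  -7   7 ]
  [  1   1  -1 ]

[[1, 1, -1], [0, 0, 0], [0, 0, 0]]

r2 -> r2 + 7·r1
  [ 1  1  -1 ]
  [ 0  0   0 ]
  [ 1  1  -1 ]
r3 -> r3 − r1
  [ 1  1  -1 ]
  [ 0  0   0 ]
  [ 0  0   0 ]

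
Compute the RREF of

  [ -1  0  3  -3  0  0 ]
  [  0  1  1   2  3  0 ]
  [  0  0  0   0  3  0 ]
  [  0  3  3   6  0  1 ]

Multiply ρ1 by -1.
Subtract 3 times ρ2 from ρ4.
Multiply ρ3 by 1/3.
Add 9 times ρ3 to ρ4.
Subtract 3 times ρ3 from ρ2.

[[1, 0, -3, 3, 0, 0], [0, 1, 1, 2, 0, 0], [0, 0, 0, 0, 1, 0], [0, 0, 0, 0, 0, 1]]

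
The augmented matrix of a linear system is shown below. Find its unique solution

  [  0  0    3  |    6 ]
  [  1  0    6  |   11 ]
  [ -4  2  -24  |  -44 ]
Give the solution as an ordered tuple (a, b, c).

(-1, 0, 2)

R1 <=> R2
  [  1  0    6  |   11 ]
  [  0  0    3  |    6 ]
  [ -4  2  -24  |  -44 ]
R3 -> R3 + 4·R1
  [ 1  0  6  |  11 ]
  [ 0  0  3  |   6 ]
  [ 0  2  0  |   0 ]
R2 <=> R3
  [ 1  0  6  |  11 ]
  [ 0  2  0  |   0 ]
  [ 0  0  3  |   6 ]
R2 -> 1/2·R2
  [ 1  0  6  |  11 ]
  [ 0  1  0  |   0 ]
  [ 0  0  3  |   6 ]
R3 -> 1/3·R3
  [ 1  0  6  |  11 ]
  [ 0  1  0  |   0 ]
  [ 0  0  1  |   2 ]
R1 -> R1 − 6·R3
  [ 1  0  0  |  -1 ]
  [ 0  1  0  |   0 ]
  [ 0  0  1  |   2 ]
Reading off the last column: a = -1, b = 0, c = 2.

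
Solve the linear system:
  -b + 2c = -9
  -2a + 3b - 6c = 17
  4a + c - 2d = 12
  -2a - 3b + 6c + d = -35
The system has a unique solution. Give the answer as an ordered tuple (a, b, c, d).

(5, 1, -4, 2)

Form the augmented matrix and row-reduce:
  [  0  -1   2   0  |   -9 ]
  [ -2   3  -6   0  |   17 ]
  [  4   0   1  -2  |   12 ]
  [ -2  -3   6   1  |  -35 ]
R1 ↔ R2
  [ -2   3  -6   0  |   17 ]
  [  0  -1   2   0  |   -9 ]
  [  4   0   1  -2  |   12 ]
  [ -2  -3   6   1  |  -35 ]
R1 → -1/2·R1
  [  1  -3/2  3   0  |  -17/2 ]
  [  0    -1  2   0  |     -9 ]
  [  4     0  1  -2  |     12 ]
  [ -2    -3  6   1  |    -35 ]
R3 → R3 − 4·R1
  [  1  -3/2    3   0  |  -17/2 ]
  [  0    -1    2   0  |     -9 ]
  [  0     6  -11  -2  |     46 ]
  [ -2    -3    6   1  |    -35 ]
R4 → R4 + 2·R1
  [ 1  -3/2    3   0  |  -17/2 ]
  [ 0    -1    2   0  |     -9 ]
  [ 0     6  -11  -2  |     46 ]
  [ 0    -6   12   1  |    -52 ]
R2 → -1·R2
  [ 1  -3/2    3   0  |  -17/2 ]
  [ 0     1   -2   0  |      9 ]
  [ 0     6  -11  -2  |     46 ]
  [ 0    -6   12   1  |    -52 ]
R3 → R3 − 6·R2
  [ 1  -3/2   3   0  |  -17/2 ]
  [ 0     1  -2   0  |      9 ]
  [ 0     0   1  -2  |     -8 ]
  [ 0    -6  12   1  |    -52 ]
R4 → R4 + 6·R2
  [ 1  -3/2   3   0  |  -17/2 ]
  [ 0     1  -2   0  |      9 ]
  [ 0     0   1  -2  |     -8 ]
  [ 0     0   0   1  |      2 ]
R3 → R3 + 2·R4
  [ 1  -3/2   3  0  |  -17/2 ]
  [ 0     1  -2  0  |      9 ]
  [ 0     0   1  0  |     -4 ]
  [ 0     0   0  1  |      2 ]
R2 → R2 + 2·R3
  [ 1  -3/2  3  0  |  -17/2 ]
  [ 0     1  0  0  |      1 ]
  [ 0     0  1  0  |     -4 ]
  [ 0     0  0  1  |      2 ]
R1 → R1 − 3·R3
  [ 1  -3/2  0  0  |  7/2 ]
  [ 0     1  0  0  |    1 ]
  [ 0     0  1  0  |   -4 ]
  [ 0     0  0  1  |    2 ]
R1 → R1 + 3/2·R2
  [ 1  0  0  0  |   5 ]
  [ 0  1  0  0  |   1 ]
  [ 0  0  1  0  |  -4 ]
  [ 0  0  0  1  |   2 ]
Reading off the last column: a = 5, b = 1, c = -4, d = 2.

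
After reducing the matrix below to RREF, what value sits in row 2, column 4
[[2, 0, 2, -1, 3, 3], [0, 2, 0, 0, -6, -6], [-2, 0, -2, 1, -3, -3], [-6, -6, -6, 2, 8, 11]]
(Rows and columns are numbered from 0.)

R1 := 1/2·R1
  [  1   0   1  -1/2  3/2  3/2 ]
  [  0   2   0     0   -6   -6 ]
  [ -2   0  -2     1   -3   -3 ]
  [ -6  -6  -6     2    8   11 ]
R3 := R3 + 2·R1
  [  1   0   1  -1/2  3/2  3/2 ]
  [  0   2   0     0   -6   -6 ]
  [  0   0   0     0    0    0 ]
  [ -6  -6  -6     2    8   11 ]
R4 := R4 + 6·R1
  [ 1   0  1  -1/2  3/2  3/2 ]
  [ 0   2  0     0   -6   -6 ]
  [ 0   0  0     0    0    0 ]
  [ 0  -6  0    -1   17   20 ]
R2 := 1/2·R2
  [ 1   0  1  -1/2  3/2  3/2 ]
  [ 0   1  0     0   -3   -3 ]
  [ 0   0  0     0    0    0 ]
  [ 0  -6  0    -1   17   20 ]
R4 := R4 + 6·R2
  [ 1  0  1  -1/2  3/2  3/2 ]
  [ 0  1  0     0   -3   -3 ]
  [ 0  0  0     0    0    0 ]
  [ 0  0  0    -1   -1    2 ]
R3 ↔ R4
  [ 1  0  1  -1/2  3/2  3/2 ]
  [ 0  1  0     0   -3   -3 ]
  [ 0  0  0    -1   -1    2 ]
  [ 0  0  0     0    0    0 ]
R3 := -1·R3
  [ 1  0  1  -1/2  3/2  3/2 ]
  [ 0  1  0     0   -3   -3 ]
  [ 0  0  0     1    1   -2 ]
  [ 0  0  0     0    0    0 ]
R1 := R1 + 1/2·R3
  [ 1  0  1  0   2  1/2 ]
  [ 0  1  0  0  -3   -3 ]
  [ 0  0  0  1   1   -2 ]
  [ 0  0  0  0   0    0 ]

1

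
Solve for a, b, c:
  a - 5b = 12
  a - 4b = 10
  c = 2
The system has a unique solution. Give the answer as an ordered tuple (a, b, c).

Form the augmented matrix and row-reduce:
  [ 1  -5  0  |  12 ]
  [ 1  -4  0  |  10 ]
  [ 0   0  1  |   2 ]
Subtract R1 from R2.
  [ 1  -5  0  |  12 ]
  [ 0   1  0  |  -2 ]
  [ 0   0  1  |   2 ]
Add 5 times R2 to R1.
  [ 1  0  0  |   2 ]
  [ 0  1  0  |  -2 ]
  [ 0  0  1  |   2 ]
Reading off the last column: a = 2, b = -2, c = 2.

(2, -2, 2)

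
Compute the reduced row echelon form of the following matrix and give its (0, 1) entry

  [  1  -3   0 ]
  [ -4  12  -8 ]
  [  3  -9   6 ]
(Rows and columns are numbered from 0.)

-3

R2 := R2 + 4·R1
  [ 1  -3   0 ]
  [ 0   0  -8 ]
  [ 3  -9   6 ]
R3 := R3 − 3·R1
  [ 1  -3   0 ]
  [ 0   0  -8 ]
  [ 0   0   6 ]
R2 := -1/8·R2
  [ 1  -3  0 ]
  [ 0   0  1 ]
  [ 0   0  6 ]
R3 := R3 − 6·R2
  [ 1  -3  0 ]
  [ 0   0  1 ]
  [ 0   0  0 ]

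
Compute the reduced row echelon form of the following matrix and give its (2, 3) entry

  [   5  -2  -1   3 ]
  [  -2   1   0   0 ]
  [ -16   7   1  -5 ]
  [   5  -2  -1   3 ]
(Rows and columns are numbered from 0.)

R1 ← 1/5·R1
  [   1  -2/5  -1/5  3/5 ]
  [  -2     1     0    0 ]
  [ -16     7     1   -5 ]
  [   5    -2    -1    3 ]
R2 ← R2 + 2·R1
  [   1  -2/5  -1/5  3/5 ]
  [   0   1/5  -2/5  6/5 ]
  [ -16     7     1   -5 ]
  [   5    -2    -1    3 ]
R3 ← R3 + 16·R1
  [ 1  -2/5   -1/5   3/5 ]
  [ 0   1/5   -2/5   6/5 ]
  [ 0   3/5  -11/5  23/5 ]
  [ 5    -2     -1     3 ]
R4 ← R4 − 5·R1
  [ 1  -2/5   -1/5   3/5 ]
  [ 0   1/5   -2/5   6/5 ]
  [ 0   3/5  -11/5  23/5 ]
  [ 0     0      0     0 ]
R2 ← 5·R2
  [ 1  -2/5   -1/5   3/5 ]
  [ 0     1     -2     6 ]
  [ 0   3/5  -11/5  23/5 ]
  [ 0     0      0     0 ]
R3 ← R3 − 3/5·R2
  [ 1  -2/5  -1/5  3/5 ]
  [ 0     1    -2    6 ]
  [ 0     0    -1    1 ]
  [ 0     0     0    0 ]
R3 ← -1·R3
  [ 1  -2/5  -1/5  3/5 ]
  [ 0     1    -2    6 ]
  [ 0     0     1   -1 ]
  [ 0     0     0    0 ]
R2 ← R2 + 2·R3
  [ 1  -2/5  -1/5  3/5 ]
  [ 0     1     0    4 ]
  [ 0     0     1   -1 ]
  [ 0     0     0    0 ]
R1 ← R1 + 1/5·R3
  [ 1  -2/5  0  2/5 ]
  [ 0     1  0    4 ]
  [ 0     0  1   -1 ]
  [ 0     0  0    0 ]
R1 ← R1 + 2/5·R2
  [ 1  0  0   2 ]
  [ 0  1  0   4 ]
  [ 0  0  1  -1 ]
  [ 0  0  0   0 ]

-1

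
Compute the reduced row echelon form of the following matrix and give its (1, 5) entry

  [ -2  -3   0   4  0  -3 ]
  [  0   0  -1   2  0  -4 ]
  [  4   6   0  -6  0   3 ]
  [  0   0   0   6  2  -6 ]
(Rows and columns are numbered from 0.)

Multiply R1 by -1/2.
  [ 1  3/2   0  -2  0  3/2 ]
  [ 0    0  -1   2  0   -4 ]
  [ 4    6   0  -6  0    3 ]
  [ 0    0   0   6  2   -6 ]
Subtract 4 times R1 from R3.
  [ 1  3/2   0  -2  0  3/2 ]
  [ 0    0  -1   2  0   -4 ]
  [ 0    0   0   2  0   -3 ]
  [ 0    0   0   6  2   -6 ]
Multiply R2 by -1.
  [ 1  3/2  0  -2  0  3/2 ]
  [ 0    0  1  -2  0    4 ]
  [ 0    0  0   2  0   -3 ]
  [ 0    0  0   6  2   -6 ]
Multiply R3 by 1/2.
  [ 1  3/2  0  -2  0   3/2 ]
  [ 0    0  1  -2  0     4 ]
  [ 0    0  0   1  0  -3/2 ]
  [ 0    0  0   6  2    -6 ]
Subtract 6 times R3 from R4.
  [ 1  3/2  0  -2  0   3/2 ]
  [ 0    0  1  -2  0     4 ]
  [ 0    0  0   1  0  -3/2 ]
  [ 0    0  0   0  2     3 ]
Multiply R4 by 1/2.
  [ 1  3/2  0  -2  0   3/2 ]
  [ 0    0  1  -2  0     4 ]
  [ 0    0  0   1  0  -3/2 ]
  [ 0    0  0   0  1   3/2 ]
Add 2 times R3 to R2.
  [ 1  3/2  0  -2  0   3/2 ]
  [ 0    0  1   0  0     1 ]
  [ 0    0  0   1  0  -3/2 ]
  [ 0    0  0   0  1   3/2 ]
Add 2 times R3 to R1.
  [ 1  3/2  0  0  0  -3/2 ]
  [ 0    0  1  0  0     1 ]
  [ 0    0  0  1  0  -3/2 ]
  [ 0    0  0  0  1   3/2 ]

1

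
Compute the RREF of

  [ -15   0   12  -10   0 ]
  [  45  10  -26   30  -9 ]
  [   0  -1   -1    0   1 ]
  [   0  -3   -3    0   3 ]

R1 ← -1/15·R1
  [  1   0  -4/5  2/3   0 ]
  [ 45  10   -26   30  -9 ]
  [  0  -1    -1    0   1 ]
  [  0  -3    -3    0   3 ]
R2 ← R2 − 45·R1
  [ 1   0  -4/5  2/3   0 ]
  [ 0  10    10    0  -9 ]
  [ 0  -1    -1    0   1 ]
  [ 0  -3    -3    0   3 ]
R2 ← 1/10·R2
  [ 1   0  -4/5  2/3      0 ]
  [ 0   1     1    0  -9/10 ]
  [ 0  -1    -1    0      1 ]
  [ 0  -3    -3    0      3 ]
R3 ← R3 + R2
  [ 1   0  -4/5  2/3      0 ]
  [ 0   1     1    0  -9/10 ]
  [ 0   0     0    0   1/10 ]
  [ 0  -3    -3    0      3 ]
R4 ← R4 + 3·R2
  [ 1  0  -4/5  2/3      0 ]
  [ 0  1     1    0  -9/10 ]
  [ 0  0     0    0   1/10 ]
  [ 0  0     0    0   3/10 ]
R3 ← 10·R3
  [ 1  0  -4/5  2/3      0 ]
  [ 0  1     1    0  -9/10 ]
  [ 0  0     0    0      1 ]
  [ 0  0     0    0   3/10 ]
R4 ← R4 − 3/10·R3
  [ 1  0  -4/5  2/3      0 ]
  [ 0  1     1    0  -9/10 ]
  [ 0  0     0    0      1 ]
  [ 0  0     0    0      0 ]
R2 ← R2 + 9/10·R3
  [ 1  0  -4/5  2/3  0 ]
  [ 0  1     1    0  0 ]
  [ 0  0     0    0  1 ]
  [ 0  0     0    0  0 ]

[[1, 0, -4/5, 2/3, 0], [0, 1, 1, 0, 0], [0, 0, 0, 0, 1], [0, 0, 0, 0, 0]]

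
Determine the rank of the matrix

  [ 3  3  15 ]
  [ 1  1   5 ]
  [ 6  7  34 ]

rank = 2

R1 ← 1/3·R1
  [ 1  1   5 ]
  [ 1  1   5 ]
  [ 6  7  34 ]
R2 ← R2 − R1
  [ 1  1   5 ]
  [ 0  0   0 ]
  [ 6  7  34 ]
R3 ← R3 − 6·R1
  [ 1  1  5 ]
  [ 0  0  0 ]
  [ 0  1  4 ]
R2 <=> R3
  [ 1  1  5 ]
  [ 0  1  4 ]
  [ 0  0  0 ]
R1 ← R1 − R2
  [ 1  0  1 ]
  [ 0  1  4 ]
  [ 0  0  0 ]
The reduced form has 2 nonzero rows.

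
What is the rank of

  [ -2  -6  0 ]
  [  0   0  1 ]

Multiply ρ1 by -1/2.
  [ 1  3  0 ]
  [ 0  0  1 ]
The reduced form has 2 nonzero rows.

rank = 2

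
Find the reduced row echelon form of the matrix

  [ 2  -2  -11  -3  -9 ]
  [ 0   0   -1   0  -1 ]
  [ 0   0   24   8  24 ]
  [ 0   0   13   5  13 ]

[[1, -1, 0, 0, 1], [0, 0, 1, 0, 1], [0, 0, 0, 1, 0], [0, 0, 0, 0, 0]]

r1 ← 1/2·r1
  [ 1  -1  -11/2  -3/2  -9/2 ]
  [ 0   0     -1     0    -1 ]
  [ 0   0     24     8    24 ]
  [ 0   0     13     5    13 ]
r2 ← -1·r2
  [ 1  -1  -11/2  -3/2  -9/2 ]
  [ 0   0      1     0     1 ]
  [ 0   0     24     8    24 ]
  [ 0   0     13     5    13 ]
r3 ← r3 − 24·r2
  [ 1  -1  -11/2  -3/2  -9/2 ]
  [ 0   0      1     0     1 ]
  [ 0   0      0     8     0 ]
  [ 0   0     13     5    13 ]
r4 ← r4 − 13·r2
  [ 1  -1  -11/2  -3/2  -9/2 ]
  [ 0   0      1     0     1 ]
  [ 0   0      0     8     0 ]
  [ 0   0      0     5     0 ]
r3 ← 1/8·r3
  [ 1  -1  -11/2  -3/2  -9/2 ]
  [ 0   0      1     0     1 ]
  [ 0   0      0     1     0 ]
  [ 0   0      0     5     0 ]
r4 ← r4 − 5·r3
  [ 1  -1  -11/2  -3/2  -9/2 ]
  [ 0   0      1     0     1 ]
  [ 0   0      0     1     0 ]
  [ 0   0      0     0     0 ]
r1 ← r1 + 3/2·r3
  [ 1  -1  -11/2  0  -9/2 ]
  [ 0   0      1  0     1 ]
  [ 0   0      0  1     0 ]
  [ 0   0      0  0     0 ]
r1 ← r1 + 11/2·r2
  [ 1  -1  0  0  1 ]
  [ 0   0  1  0  1 ]
  [ 0   0  0  1  0 ]
  [ 0   0  0  0  0 ]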